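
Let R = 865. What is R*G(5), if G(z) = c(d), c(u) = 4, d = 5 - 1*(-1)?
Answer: 3460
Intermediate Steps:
d = 6 (d = 5 + 1 = 6)
G(z) = 4
R*G(5) = 865*4 = 3460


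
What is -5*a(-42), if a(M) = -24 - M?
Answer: -90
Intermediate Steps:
-5*a(-42) = -5*(-24 - 1*(-42)) = -5*(-24 + 42) = -5*18 = -90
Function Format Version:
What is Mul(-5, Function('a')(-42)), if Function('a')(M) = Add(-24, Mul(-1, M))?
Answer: -90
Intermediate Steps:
Mul(-5, Function('a')(-42)) = Mul(-5, Add(-24, Mul(-1, -42))) = Mul(-5, Add(-24, 42)) = Mul(-5, 18) = -90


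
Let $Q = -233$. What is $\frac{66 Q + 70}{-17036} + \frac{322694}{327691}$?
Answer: $\frac{2628427203}{1395635969} \approx 1.8833$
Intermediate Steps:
$\frac{66 Q + 70}{-17036} + \frac{322694}{327691} = \frac{66 \left(-233\right) + 70}{-17036} + \frac{322694}{327691} = \left(-15378 + 70\right) \left(- \frac{1}{17036}\right) + 322694 \cdot \frac{1}{327691} = \left(-15308\right) \left(- \frac{1}{17036}\right) + \frac{322694}{327691} = \frac{3827}{4259} + \frac{322694}{327691} = \frac{2628427203}{1395635969}$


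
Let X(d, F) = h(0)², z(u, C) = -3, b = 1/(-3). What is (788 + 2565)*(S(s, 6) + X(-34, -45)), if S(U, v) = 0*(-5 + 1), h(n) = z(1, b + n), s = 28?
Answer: 30177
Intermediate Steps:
b = -⅓ ≈ -0.33333
h(n) = -3
X(d, F) = 9 (X(d, F) = (-3)² = 9)
S(U, v) = 0 (S(U, v) = 0*(-4) = 0)
(788 + 2565)*(S(s, 6) + X(-34, -45)) = (788 + 2565)*(0 + 9) = 3353*9 = 30177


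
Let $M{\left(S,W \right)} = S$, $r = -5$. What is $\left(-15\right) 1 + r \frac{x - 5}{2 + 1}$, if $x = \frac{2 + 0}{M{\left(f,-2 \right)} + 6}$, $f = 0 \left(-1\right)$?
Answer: $- \frac{65}{9} \approx -7.2222$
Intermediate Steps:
$f = 0$
$x = \frac{1}{3}$ ($x = \frac{2 + 0}{0 + 6} = \frac{2}{6} = 2 \cdot \frac{1}{6} = \frac{1}{3} \approx 0.33333$)
$\left(-15\right) 1 + r \frac{x - 5}{2 + 1} = \left(-15\right) 1 - 5 \frac{\frac{1}{3} - 5}{2 + 1} = -15 - 5 \left(- \frac{14}{3 \cdot 3}\right) = -15 - 5 \left(\left(- \frac{14}{3}\right) \frac{1}{3}\right) = -15 - - \frac{70}{9} = -15 + \frac{70}{9} = - \frac{65}{9}$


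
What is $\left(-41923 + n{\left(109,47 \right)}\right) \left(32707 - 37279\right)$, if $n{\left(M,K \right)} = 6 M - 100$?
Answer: $189139068$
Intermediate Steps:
$n{\left(M,K \right)} = -100 + 6 M$ ($n{\left(M,K \right)} = 6 M - 100 = -100 + 6 M$)
$\left(-41923 + n{\left(109,47 \right)}\right) \left(32707 - 37279\right) = \left(-41923 + \left(-100 + 6 \cdot 109\right)\right) \left(32707 - 37279\right) = \left(-41923 + \left(-100 + 654\right)\right) \left(-4572\right) = \left(-41923 + 554\right) \left(-4572\right) = \left(-41369\right) \left(-4572\right) = 189139068$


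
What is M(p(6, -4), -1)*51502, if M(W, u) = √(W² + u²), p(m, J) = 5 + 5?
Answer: 51502*√101 ≈ 5.1759e+5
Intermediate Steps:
p(m, J) = 10
M(p(6, -4), -1)*51502 = √(10² + (-1)²)*51502 = √(100 + 1)*51502 = √101*51502 = 51502*√101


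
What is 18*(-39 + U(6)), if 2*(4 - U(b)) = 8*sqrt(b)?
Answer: -630 - 72*sqrt(6) ≈ -806.36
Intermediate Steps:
U(b) = 4 - 4*sqrt(b)
18*(-39 + U(6)) = 18*(-39 + (4 - 4*sqrt(6))) = 18*(-35 - 4*sqrt(6)) = -630 - 72*sqrt(6)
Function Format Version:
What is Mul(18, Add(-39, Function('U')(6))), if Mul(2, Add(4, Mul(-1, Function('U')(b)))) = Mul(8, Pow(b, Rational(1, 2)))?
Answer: Add(-630, Mul(-72, Pow(6, Rational(1, 2)))) ≈ -806.36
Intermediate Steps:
Function('U')(b) = Add(4, Mul(-4, Pow(b, Rational(1, 2)))) (Function('U')(b) = Add(4, Mul(Rational(-1, 2), Mul(8, Pow(b, Rational(1, 2))))) = Add(4, Mul(-4, Pow(b, Rational(1, 2)))))
Mul(18, Add(-39, Function('U')(6))) = Mul(18, Add(-39, Add(4, Mul(-4, Pow(6, Rational(1, 2)))))) = Mul(18, Add(-35, Mul(-4, Pow(6, Rational(1, 2))))) = Add(-630, Mul(-72, Pow(6, Rational(1, 2))))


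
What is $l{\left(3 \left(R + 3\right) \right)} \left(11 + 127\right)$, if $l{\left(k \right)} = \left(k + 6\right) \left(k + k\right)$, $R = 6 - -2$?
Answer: $355212$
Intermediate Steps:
$R = 8$ ($R = 6 + 2 = 8$)
$l{\left(k \right)} = 2 k \left(6 + k\right)$ ($l{\left(k \right)} = \left(6 + k\right) 2 k = 2 k \left(6 + k\right)$)
$l{\left(3 \left(R + 3\right) \right)} \left(11 + 127\right) = 2 \cdot 3 \left(8 + 3\right) \left(6 + 3 \left(8 + 3\right)\right) \left(11 + 127\right) = 2 \cdot 3 \cdot 11 \left(6 + 3 \cdot 11\right) 138 = 2 \cdot 33 \left(6 + 33\right) 138 = 2 \cdot 33 \cdot 39 \cdot 138 = 2574 \cdot 138 = 355212$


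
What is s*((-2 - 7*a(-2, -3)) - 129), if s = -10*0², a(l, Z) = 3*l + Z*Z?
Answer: 0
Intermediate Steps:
a(l, Z) = Z² + 3*l (a(l, Z) = 3*l + Z² = Z² + 3*l)
s = 0 (s = -10*0 = 0)
s*((-2 - 7*a(-2, -3)) - 129) = 0*((-2 - 7*((-3)² + 3*(-2))) - 129) = 0*((-2 - 7*(9 - 6)) - 129) = 0*((-2 - 7*3) - 129) = 0*((-2 - 21) - 129) = 0*(-23 - 129) = 0*(-152) = 0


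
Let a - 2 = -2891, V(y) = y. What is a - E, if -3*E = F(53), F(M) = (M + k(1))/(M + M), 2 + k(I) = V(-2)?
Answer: -918653/318 ≈ -2888.8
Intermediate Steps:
k(I) = -4 (k(I) = -2 - 2 = -4)
a = -2889 (a = 2 - 2891 = -2889)
F(M) = (-4 + M)/(2*M) (F(M) = (M - 4)/(M + M) = (-4 + M)/((2*M)) = (-4 + M)*(1/(2*M)) = (-4 + M)/(2*M))
E = -49/318 (E = -(-4 + 53)/(6*53) = -49/(6*53) = -1/3*49/106 = -49/318 ≈ -0.15409)
a - E = -2889 - 1*(-49/318) = -2889 + 49/318 = -918653/318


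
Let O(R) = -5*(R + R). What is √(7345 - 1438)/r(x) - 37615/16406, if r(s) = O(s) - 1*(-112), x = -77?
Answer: -37615/16406 + √5907/882 ≈ -2.2056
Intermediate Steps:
O(R) = -10*R
r(s) = 112 - 10*s (r(s) = -10*s - 1*(-112) = -10*s + 112 = 112 - 10*s)
√(7345 - 1438)/r(x) - 37615/16406 = √(7345 - 1438)/(112 - 10*(-77)) - 37615/16406 = √5907/(112 + 770) - 37615*1/16406 = √5907/882 - 37615/16406 = -37615/16406 + √5907/882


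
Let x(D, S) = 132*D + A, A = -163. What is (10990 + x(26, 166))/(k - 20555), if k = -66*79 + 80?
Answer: -4753/8563 ≈ -0.55506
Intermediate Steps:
k = -5134 (k = -5214 + 80 = -5134)
x(D, S) = -163 + 132*D (x(D, S) = 132*D - 163 = -163 + 132*D)
(10990 + x(26, 166))/(k - 20555) = (10990 + (-163 + 132*26))/(-5134 - 20555) = (10990 + (-163 + 3432))/(-25689) = (10990 + 3269)*(-1/25689) = 14259*(-1/25689) = -4753/8563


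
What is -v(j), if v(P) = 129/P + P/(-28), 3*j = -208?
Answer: -2689/4368 ≈ -0.61561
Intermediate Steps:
j = -208/3 (j = (1/3)*(-208) = -208/3 ≈ -69.333)
v(P) = 129/P - P/28 (v(P) = 129/P + P*(-1/28) = 129/P - P/28)
-v(j) = -(129/(-208/3) - 1/28*(-208/3)) = -(129*(-3/208) + 52/21) = -(-387/208 + 52/21) = -1*2689/4368 = -2689/4368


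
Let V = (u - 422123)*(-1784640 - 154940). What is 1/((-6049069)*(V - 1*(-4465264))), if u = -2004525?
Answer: -1/28471046556971220176 ≈ -3.5123e-20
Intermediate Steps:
V = 4706677927840 (V = (-2004525 - 422123)*(-1784640 - 154940) = -2426648*(-1939580) = 4706677927840)
1/((-6049069)*(V - 1*(-4465264))) = 1/((-6049069)*(4706677927840 - 1*(-4465264))) = -1/(6049069*(4706677927840 + 4465264)) = -1/6049069/4706682393104 = -1/6049069*1/4706682393104 = -1/28471046556971220176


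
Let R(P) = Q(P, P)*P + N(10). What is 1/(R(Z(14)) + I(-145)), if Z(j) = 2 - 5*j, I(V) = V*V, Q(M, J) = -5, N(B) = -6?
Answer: 1/21359 ≈ 4.6819e-5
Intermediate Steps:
I(V) = V²
R(P) = -6 - 5*P (R(P) = -5*P - 6 = -6 - 5*P)
1/(R(Z(14)) + I(-145)) = 1/((-6 - 5*(2 - 5*14)) + (-145)²) = 1/((-6 - 5*(2 - 70)) + 21025) = 1/((-6 - 5*(-68)) + 21025) = 1/((-6 + 340) + 21025) = 1/(334 + 21025) = 1/21359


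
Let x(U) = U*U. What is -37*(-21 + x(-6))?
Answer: -555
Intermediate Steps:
x(U) = U²
-37*(-21 + x(-6)) = -37*(-21 + (-6)²) = -37*(-21 + 36) = -37*15 = -555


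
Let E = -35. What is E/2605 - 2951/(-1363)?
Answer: 1527930/710123 ≈ 2.1516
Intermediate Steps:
E/2605 - 2951/(-1363) = -35/2605 - 2951/(-1363) = -35*1/2605 - 2951*(-1/1363) = -7/521 + 2951/1363 = 1527930/710123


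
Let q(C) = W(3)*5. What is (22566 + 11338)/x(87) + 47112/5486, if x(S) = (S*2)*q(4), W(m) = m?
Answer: 5941532/275355 ≈ 21.578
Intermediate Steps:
q(C) = 15 (q(C) = 3*5 = 15)
x(S) = 30*S (x(S) = (S*2)*15 = (2*S)*15 = 30*S)
(22566 + 11338)/x(87) + 47112/5486 = (22566 + 11338)/((30*87)) + 47112/5486 = 33904/2610 + 47112*(1/5486) = 33904*(1/2610) + 1812/211 = 16952/1305 + 1812/211 = 5941532/275355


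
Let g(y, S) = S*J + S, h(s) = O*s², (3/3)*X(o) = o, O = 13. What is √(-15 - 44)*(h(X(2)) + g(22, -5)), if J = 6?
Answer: 17*I*√59 ≈ 130.58*I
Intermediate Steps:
X(o) = o
h(s) = 13*s²
g(y, S) = 7*S (g(y, S) = S*6 + S = 6*S + S = 7*S)
√(-15 - 44)*(h(X(2)) + g(22, -5)) = √(-15 - 44)*(13*2² + 7*(-5)) = √(-59)*(13*4 - 35) = (I*√59)*(52 - 35) = (I*√59)*17 = 17*I*√59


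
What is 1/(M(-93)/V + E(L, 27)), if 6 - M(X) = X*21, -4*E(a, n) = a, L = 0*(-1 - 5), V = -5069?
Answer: -5069/1959 ≈ -2.5875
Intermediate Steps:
L = 0 (L = 0*(-6) = 0)
E(a, n) = -a/4
M(X) = 6 - 21*X (M(X) = 6 - X*21 = 6 - 21*X)
1/(M(-93)/V + E(L, 27)) = 1/((6 - 21*(-93))/(-5069) - 1/4*0) = 1/((6 + 1953)*(-1/5069) + 0) = 1/(1959*(-1/5069) + 0) = 1/(-1959/5069 + 0) = 1/(-1959/5069) = -5069/1959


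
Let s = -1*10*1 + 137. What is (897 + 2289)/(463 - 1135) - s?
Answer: -14755/112 ≈ -131.74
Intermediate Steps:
s = 127 (s = -10*1 + 137 = -10 + 137 = 127)
(897 + 2289)/(463 - 1135) - s = (897 + 2289)/(463 - 1135) - 1*127 = 3186/(-672) - 127 = 3186*(-1/672) - 127 = -531/112 - 127 = -14755/112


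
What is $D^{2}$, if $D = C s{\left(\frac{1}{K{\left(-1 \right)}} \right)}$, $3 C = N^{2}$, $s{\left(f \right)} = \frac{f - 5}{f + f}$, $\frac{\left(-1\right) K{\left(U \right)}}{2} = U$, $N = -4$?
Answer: $576$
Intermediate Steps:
$K{\left(U \right)} = - 2 U$
$s{\left(f \right)} = \frac{-5 + f}{2 f}$
$C = \frac{16}{3}$ ($C = \frac{\left(-4\right)^{2}}{3} = \frac{1}{3} \cdot 16 = \frac{16}{3} \approx 5.3333$)
$D = -24$ ($D = \frac{16 \frac{-5 + \frac{1}{\left(-2\right) \left(-1\right)}}{2 \frac{1}{\left(-2\right) \left(-1\right)}}}{3} = \frac{16 \frac{-5 + \frac{1}{2}}{2 \cdot \frac{1}{2}}}{3} = \frac{16 \frac{\frac{1}{\frac{1}{2}} \left(-5 + \frac{1}{2}\right)}{2}}{3} = \frac{16 \cdot \frac{1}{2} \cdot 2 \left(- \frac{9}{2}\right)}{3} = \frac{16}{3} \left(- \frac{9}{2}\right) = -24$)
$D^{2} = \left(-24\right)^{2} = 576$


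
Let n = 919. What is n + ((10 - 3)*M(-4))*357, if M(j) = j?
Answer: -9077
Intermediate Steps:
n + ((10 - 3)*M(-4))*357 = 919 + ((10 - 3)*(-4))*357 = 919 + (7*(-4))*357 = 919 - 28*357 = 919 - 9996 = -9077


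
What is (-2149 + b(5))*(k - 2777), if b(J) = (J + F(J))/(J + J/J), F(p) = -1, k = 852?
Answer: 12406625/3 ≈ 4.1355e+6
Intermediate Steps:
b(J) = (-1 + J)/(1 + J) (b(J) = (J - 1)/(J + J/J) = (-1 + J)/(J + 1) = (-1 + J)/(1 + J))
(-2149 + b(5))*(k - 2777) = (-2149 + (-1 + 5)/(1 + 5))*(852 - 2777) = (-2149 + 4/6)*(-1925) = (-2149 + (⅙)*4)*(-1925) = (-2149 + ⅔)*(-1925) = -6445/3*(-1925) = 12406625/3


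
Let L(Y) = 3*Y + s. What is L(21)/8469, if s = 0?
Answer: 7/941 ≈ 0.0074389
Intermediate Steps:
L(Y) = 3*Y (L(Y) = 3*Y + 0 = 3*Y)
L(21)/8469 = (3*21)/8469 = 63*(1/8469) = 7/941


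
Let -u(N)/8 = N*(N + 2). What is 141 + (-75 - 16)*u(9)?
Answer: 72213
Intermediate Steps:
u(N) = -8*N*(2 + N) (u(N) = -8*N*(N + 2) = -8*N*(2 + N))
141 + (-75 - 16)*u(9) = 141 + (-75 - 16)*(-8*9*(2 + 9)) = 141 - (-728)*9*11 = 141 - 91*(-792) = 141 + 72072 = 72213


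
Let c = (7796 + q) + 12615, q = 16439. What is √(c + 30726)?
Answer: 2*√16894 ≈ 259.95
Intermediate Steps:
c = 36850 (c = (7796 + 16439) + 12615 = 24235 + 12615 = 36850)
√(c + 30726) = √(36850 + 30726) = √67576 = 2*√16894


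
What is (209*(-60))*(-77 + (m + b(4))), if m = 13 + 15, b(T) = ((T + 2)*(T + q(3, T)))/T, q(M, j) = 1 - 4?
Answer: 595650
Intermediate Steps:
q(M, j) = -3
b(T) = (-3 + T)*(2 + T)/T (b(T) = ((T + 2)*(T - 3))/T = ((2 + T)*(-3 + T))/T = ((-3 + T)*(2 + T))/T = (-3 + T)*(2 + T)/T)
m = 28
(209*(-60))*(-77 + (m + b(4))) = (209*(-60))*(-77 + (28 + (-1 + 4 - 6/4))) = -12540*(-77 + (28 + (-1 + 4 - 6*1/4))) = -12540*(-77 + (28 + (-1 + 4 - 3/2))) = -12540*(-77 + (28 + 3/2)) = -12540*(-77 + 59/2) = -12540*(-95/2) = 595650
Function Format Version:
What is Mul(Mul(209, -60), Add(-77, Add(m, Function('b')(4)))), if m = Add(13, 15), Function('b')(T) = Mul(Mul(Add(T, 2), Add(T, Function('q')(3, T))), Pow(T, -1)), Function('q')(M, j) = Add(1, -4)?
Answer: 595650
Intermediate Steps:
Function('q')(M, j) = -3
Function('b')(T) = Mul(Pow(T, -1), Add(-3, T), Add(2, T)) (Function('b')(T) = Mul(Mul(Add(T, 2), Add(T, -3)), Pow(T, -1)) = Mul(Mul(Add(2, T), Add(-3, T)), Pow(T, -1)) = Mul(Mul(Add(-3, T), Add(2, T)), Pow(T, -1)) = Mul(Pow(T, -1), Add(-3, T), Add(2, T)))
m = 28
Mul(Mul(209, -60), Add(-77, Add(m, Function('b')(4)))) = Mul(Mul(209, -60), Add(-77, Add(28, Add(-1, 4, Mul(-6, Pow(4, -1)))))) = Mul(-12540, Add(-77, Add(28, Add(-1, 4, Mul(-6, Rational(1, 4)))))) = Mul(-12540, Add(-77, Add(28, Add(-1, 4, Rational(-3, 2))))) = Mul(-12540, Add(-77, Add(28, Rational(3, 2)))) = Mul(-12540, Add(-77, Rational(59, 2))) = Mul(-12540, Rational(-95, 2)) = 595650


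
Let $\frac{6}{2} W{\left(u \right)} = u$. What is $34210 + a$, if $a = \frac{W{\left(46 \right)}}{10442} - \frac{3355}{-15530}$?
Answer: $\frac{72360973117}{2115186} \approx 34210.0$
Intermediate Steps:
$W{\left(u \right)} = \frac{u}{3}$
$a = \frac{460057}{2115186}$ ($a = \frac{\frac{1}{3} \cdot 46}{10442} - \frac{3355}{-15530} = \frac{46}{3} \cdot \frac{1}{10442} - - \frac{671}{3106} = \frac{1}{681} + \frac{671}{3106} = \frac{460057}{2115186} \approx 0.2175$)
$34210 + a = 34210 + \frac{460057}{2115186} = \frac{72360973117}{2115186}$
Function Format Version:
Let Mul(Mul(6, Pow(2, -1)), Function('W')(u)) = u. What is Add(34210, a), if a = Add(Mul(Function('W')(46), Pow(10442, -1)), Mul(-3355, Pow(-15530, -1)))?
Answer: Rational(72360973117, 2115186) ≈ 34210.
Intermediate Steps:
Function('W')(u) = Mul(Rational(1, 3), u)
a = Rational(460057, 2115186) (a = Add(Mul(Mul(Rational(1, 3), 46), Pow(10442, -1)), Mul(-3355, Pow(-15530, -1))) = Add(Mul(Rational(46, 3), Rational(1, 10442)), Mul(-3355, Rational(-1, 15530))) = Add(Rational(1, 681), Rational(671, 3106)) = Rational(460057, 2115186) ≈ 0.21750)
Add(34210, a) = Add(34210, Rational(460057, 2115186)) = Rational(72360973117, 2115186)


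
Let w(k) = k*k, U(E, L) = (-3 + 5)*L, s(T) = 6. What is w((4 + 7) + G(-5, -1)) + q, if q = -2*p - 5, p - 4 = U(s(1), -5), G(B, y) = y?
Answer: 107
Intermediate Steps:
U(E, L) = 2*L
p = -6 (p = 4 + 2*(-5) = 4 - 10 = -6)
q = 7 (q = -2*(-6) - 5 = 12 - 5 = 7)
w(k) = k²
w((4 + 7) + G(-5, -1)) + q = ((4 + 7) - 1)² + 7 = (11 - 1)² + 7 = 10² + 7 = 100 + 7 = 107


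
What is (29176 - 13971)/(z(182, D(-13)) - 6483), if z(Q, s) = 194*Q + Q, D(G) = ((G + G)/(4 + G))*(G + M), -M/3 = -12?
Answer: 15205/29007 ≈ 0.52418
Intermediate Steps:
M = 36 (M = -3*(-12) = 36)
D(G) = 2*G*(36 + G)/(4 + G) (D(G) = ((G + G)/(4 + G))*(G + 36) = ((2*G)/(4 + G))*(36 + G) = (2*G/(4 + G))*(36 + G) = 2*G*(36 + G)/(4 + G))
z(Q, s) = 195*Q
(29176 - 13971)/(z(182, D(-13)) - 6483) = (29176 - 13971)/(195*182 - 6483) = 15205/(35490 - 6483) = 15205/29007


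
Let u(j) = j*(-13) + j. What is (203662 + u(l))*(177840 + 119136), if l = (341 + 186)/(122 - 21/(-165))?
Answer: 135386392367328/2239 ≈ 6.0467e+10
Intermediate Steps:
l = 28985/6717 (l = 527/(122 - 21*(-1/165)) = 527/(122 + 7/55) = 527/(6717/55) = 527*(55/6717) = 28985/6717 ≈ 4.3152)
u(j) = -12*j (u(j) = -13*j + j = -12*j)
(203662 + u(l))*(177840 + 119136) = (203662 - 12*28985/6717)*(177840 + 119136) = (203662 - 115940/2239)*296976 = (455883278/2239)*296976 = 135386392367328/2239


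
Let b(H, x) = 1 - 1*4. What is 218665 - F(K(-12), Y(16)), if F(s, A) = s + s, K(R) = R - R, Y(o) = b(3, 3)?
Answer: 218665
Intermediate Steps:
b(H, x) = -3 (b(H, x) = 1 - 4 = -3)
Y(o) = -3
K(R) = 0
F(s, A) = 2*s
218665 - F(K(-12), Y(16)) = 218665 - 2*0 = 218665 - 1*0 = 218665 + 0 = 218665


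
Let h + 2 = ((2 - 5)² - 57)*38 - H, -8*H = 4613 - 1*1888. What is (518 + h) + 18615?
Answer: 141181/8 ≈ 17648.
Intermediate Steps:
H = -2725/8 (H = -(4613 - 1*1888)/8 = -(4613 - 1888)/8 = -⅛*2725 = -2725/8 ≈ -340.63)
h = -11883/8 (h = -2 + (((2 - 5)² - 57)*38 - 1*(-2725/8)) = -2 + (((-3)² - 57)*38 + 2725/8) = -2 + ((9 - 57)*38 + 2725/8) = -2 + (-48*38 + 2725/8) = -2 + (-1824 + 2725/8) = -2 - 11867/8 = -11883/8 ≈ -1485.4)
(518 + h) + 18615 = (518 - 11883/8) + 18615 = -7739/8 + 18615 = 141181/8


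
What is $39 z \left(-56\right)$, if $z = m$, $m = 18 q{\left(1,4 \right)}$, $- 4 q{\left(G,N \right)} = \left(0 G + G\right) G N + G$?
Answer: $49140$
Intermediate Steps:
$q{\left(G,N \right)} = - \frac{G}{4} - \frac{N G^{2}}{4}$ ($q{\left(G,N \right)} = - \frac{\left(0 G + G\right) G N + G}{4} = - \frac{\left(0 + G\right) G N + G}{4} = - \frac{G G N + G}{4} = - \frac{G^{2} N + G}{4} = - \frac{N G^{2} + G}{4} = - \frac{G + N G^{2}}{4} = - \frac{G}{4} - \frac{N G^{2}}{4}$)
$m = - \frac{45}{2}$ ($m = 18 \left(\left(- \frac{1}{4}\right) 1 \left(1 + 1 \cdot 4\right)\right) = 18 \left(\left(- \frac{1}{4}\right) 1 \left(1 + 4\right)\right) = 18 \left(\left(- \frac{1}{4}\right) 1 \cdot 5\right) = 18 \left(- \frac{5}{4}\right) = - \frac{45}{2} \approx -22.5$)
$z = - \frac{45}{2} \approx -22.5$
$39 z \left(-56\right) = 39 \left(- \frac{45}{2}\right) \left(-56\right) = \left(- \frac{1755}{2}\right) \left(-56\right) = 49140$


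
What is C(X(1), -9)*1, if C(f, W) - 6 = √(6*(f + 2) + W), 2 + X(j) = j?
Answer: 6 + I*√3 ≈ 6.0 + 1.732*I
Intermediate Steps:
X(j) = -2 + j
C(f, W) = 6 + √(12 + W + 6*f) (C(f, W) = 6 + √(6*(f + 2) + W) = 6 + √(6*(2 + f) + W) = 6 + √((12 + 6*f) + W) = 6 + √(12 + W + 6*f))
C(X(1), -9)*1 = (6 + √(12 - 9 + 6*(-2 + 1)))*1 = (6 + √(12 - 9 + 6*(-1)))*1 = (6 + √(12 - 9 - 6))*1 = (6 + √(-3))*1 = (6 + I*√3)*1 = 6 + I*√3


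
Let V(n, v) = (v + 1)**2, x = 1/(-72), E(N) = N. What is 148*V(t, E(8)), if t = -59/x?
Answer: 11988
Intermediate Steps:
x = -1/72 ≈ -0.013889
t = 4248 (t = -59/(-1/72) = -59*(-72) = 4248)
V(n, v) = (1 + v)**2
148*V(t, E(8)) = 148*(1 + 8)**2 = 148*9**2 = 148*81 = 11988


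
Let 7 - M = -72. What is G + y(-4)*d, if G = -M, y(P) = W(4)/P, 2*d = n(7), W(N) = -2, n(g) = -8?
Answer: -81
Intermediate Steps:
d = -4 (d = (½)*(-8) = -4)
M = 79 (M = 7 - 1*(-72) = 7 + 72 = 79)
y(P) = -2/P
G = -79 (G = -1*79 = -79)
G + y(-4)*d = -79 - 2/(-4)*(-4) = -79 - 2*(-¼)*(-4) = -79 + (½)*(-4) = -79 - 2 = -81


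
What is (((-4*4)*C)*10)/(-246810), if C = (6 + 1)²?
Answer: 784/24681 ≈ 0.031765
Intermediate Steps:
C = 49 (C = 7² = 49)
(((-4*4)*C)*10)/(-246810) = ((-4*4*49)*10)/(-246810) = (-16*49*10)*(-1/246810) = -784*10*(-1/246810) = -7840*(-1/246810) = 784/24681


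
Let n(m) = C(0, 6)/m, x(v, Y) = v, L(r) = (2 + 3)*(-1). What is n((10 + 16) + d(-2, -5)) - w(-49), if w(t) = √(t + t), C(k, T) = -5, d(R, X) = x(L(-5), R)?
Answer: -5/21 - 7*I*√2 ≈ -0.2381 - 9.8995*I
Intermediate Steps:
L(r) = -5 (L(r) = 5*(-1) = -5)
d(R, X) = -5
w(t) = √2*√t (w(t) = √(2*t) = √2*√t)
n(m) = -5/m
n((10 + 16) + d(-2, -5)) - w(-49) = -5/((10 + 16) - 5) - √2*√(-49) = -5/(26 - 5) - √2*7*I = -5/21 - 7*I*√2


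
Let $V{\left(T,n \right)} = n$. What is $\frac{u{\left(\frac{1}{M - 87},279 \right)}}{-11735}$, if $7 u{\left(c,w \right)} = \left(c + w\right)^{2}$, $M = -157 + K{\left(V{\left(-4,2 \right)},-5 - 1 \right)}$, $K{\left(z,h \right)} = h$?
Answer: $- \frac{4864923001}{5134062500} \approx -0.94758$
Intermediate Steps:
$M = -163$ ($M = -157 - 6 = -163$)
$u{\left(c,w \right)} = \frac{\left(c + w\right)^{2}}{7}$
$\frac{u{\left(\frac{1}{M - 87},279 \right)}}{-11735} = \frac{\frac{1}{7} \left(\frac{1}{-163 - 87} + 279\right)^{2}}{-11735} = \frac{\left(\frac{1}{-250} + 279\right)^{2}}{7} \left(- \frac{1}{11735}\right) = \frac{\left(- \frac{1}{250} + 279\right)^{2}}{7} \left(- \frac{1}{11735}\right) = \frac{\left(\frac{69749}{250}\right)^{2}}{7} \left(- \frac{1}{11735}\right) = \frac{1}{7} \cdot \frac{4864923001}{62500} \left(- \frac{1}{11735}\right) = \frac{4864923001}{437500} \left(- \frac{1}{11735}\right) = - \frac{4864923001}{5134062500}$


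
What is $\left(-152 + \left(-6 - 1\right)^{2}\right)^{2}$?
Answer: $10609$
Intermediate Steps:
$\left(-152 + \left(-6 - 1\right)^{2}\right)^{2} = \left(-152 + \left(-7\right)^{2}\right)^{2} = \left(-152 + 49\right)^{2} = \left(-103\right)^{2} = 10609$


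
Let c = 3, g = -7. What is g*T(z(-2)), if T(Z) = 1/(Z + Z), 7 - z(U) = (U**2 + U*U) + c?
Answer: 7/8 ≈ 0.87500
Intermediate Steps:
z(U) = 4 - 2*U**2 (z(U) = 7 - ((U**2 + U*U) + 3) = 7 - ((U**2 + U**2) + 3) = 7 - (2*U**2 + 3) = 7 - (3 + 2*U**2) = 7 + (-3 - 2*U**2) = 4 - 2*U**2)
T(Z) = 1/(2*Z)
g*T(z(-2)) = -7/(2*(4 - 2*(-2)**2)) = -7/(2*(4 - 2*4)) = -7/(2*(4 - 8)) = -7/(2*(-4)) = -7*(-1)/(2*4) = -7*(-1/8) = 7/8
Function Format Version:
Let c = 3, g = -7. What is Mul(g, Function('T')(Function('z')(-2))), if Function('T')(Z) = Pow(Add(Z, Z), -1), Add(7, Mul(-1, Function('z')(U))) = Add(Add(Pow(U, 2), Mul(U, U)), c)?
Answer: Rational(7, 8) ≈ 0.87500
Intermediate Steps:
Function('z')(U) = Add(4, Mul(-2, Pow(U, 2))) (Function('z')(U) = Add(7, Mul(-1, Add(Add(Pow(U, 2), Mul(U, U)), 3))) = Add(7, Mul(-1, Add(Add(Pow(U, 2), Pow(U, 2)), 3))) = Add(7, Mul(-1, Add(Mul(2, Pow(U, 2)), 3))) = Add(7, Mul(-1, Add(3, Mul(2, Pow(U, 2))))) = Add(7, Add(-3, Mul(-2, Pow(U, 2)))) = Add(4, Mul(-2, Pow(U, 2))))
Function('T')(Z) = Mul(Rational(1, 2), Pow(Z, -1)) (Function('T')(Z) = Pow(Mul(2, Z), -1) = Mul(Rational(1, 2), Pow(Z, -1)))
Mul(g, Function('T')(Function('z')(-2))) = Mul(-7, Mul(Rational(1, 2), Pow(Add(4, Mul(-2, Pow(-2, 2))), -1))) = Mul(-7, Mul(Rational(1, 2), Pow(Add(4, Mul(-2, 4)), -1))) = Mul(-7, Mul(Rational(1, 2), Pow(Add(4, -8), -1))) = Mul(-7, Mul(Rational(1, 2), Pow(-4, -1))) = Mul(-7, Mul(Rational(1, 2), Rational(-1, 4))) = Mul(-7, Rational(-1, 8)) = Rational(7, 8)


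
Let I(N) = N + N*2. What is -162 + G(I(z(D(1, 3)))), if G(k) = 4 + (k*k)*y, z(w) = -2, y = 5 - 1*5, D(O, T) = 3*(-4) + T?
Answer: -158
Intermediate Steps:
D(O, T) = -12 + T
y = 0 (y = 5 - 5 = 0)
I(N) = 3*N (I(N) = N + 2*N = 3*N)
G(k) = 4 (G(k) = 4 + (k*k)*0 = 4 + k²*0 = 4 + 0 = 4)
-162 + G(I(z(D(1, 3)))) = -162 + 4 = -158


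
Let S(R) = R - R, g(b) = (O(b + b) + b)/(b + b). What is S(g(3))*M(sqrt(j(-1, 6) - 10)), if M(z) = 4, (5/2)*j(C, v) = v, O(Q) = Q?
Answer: 0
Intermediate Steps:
j(C, v) = 2*v/5
g(b) = 3/2 (g(b) = ((b + b) + b)/(b + b) = (2*b + b)/((2*b)) = (3*b)*(1/(2*b)) = 3/2)
S(R) = 0
S(g(3))*M(sqrt(j(-1, 6) - 10)) = 0*4 = 0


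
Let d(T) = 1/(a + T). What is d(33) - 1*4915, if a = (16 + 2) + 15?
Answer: -324389/66 ≈ -4915.0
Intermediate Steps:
a = 33 (a = 18 + 15 = 33)
d(T) = 1/(33 + T)
d(33) - 1*4915 = 1/(33 + 33) - 1*4915 = 1/66 - 4915 = -324389/66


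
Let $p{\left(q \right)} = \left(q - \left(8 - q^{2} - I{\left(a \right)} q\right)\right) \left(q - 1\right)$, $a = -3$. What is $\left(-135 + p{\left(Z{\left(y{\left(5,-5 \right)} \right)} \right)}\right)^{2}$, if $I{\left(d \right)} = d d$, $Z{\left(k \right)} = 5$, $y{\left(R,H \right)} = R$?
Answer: $17689$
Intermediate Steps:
$I{\left(d \right)} = d^{2}$
$p{\left(q \right)} = \left(-1 + q\right) \left(-8 + q^{2} + 10 q\right)$ ($p{\left(q \right)} = \left(q - \left(8 - q^{2} - \left(-3\right)^{2} q\right)\right) \left(q - 1\right) = \left(q - \left(8 - q^{2} - 9 q\right)\right) \left(-1 + q\right) = \left(q + \left(-8 + q^{2} + 9 q\right)\right) \left(-1 + q\right) = \left(-8 + q^{2} + 10 q\right) \left(-1 + q\right) = \left(-1 + q\right) \left(-8 + q^{2} + 10 q\right)$)
$\left(-135 + p{\left(Z{\left(y{\left(5,-5 \right)} \right)} \right)}\right)^{2} = \left(-135 + \left(8 + 5^{3} - 90 + 9 \cdot 5^{2}\right)\right)^{2} = \left(-135 + \left(8 + 125 - 90 + 9 \cdot 25\right)\right)^{2} = \left(-135 + \left(8 + 125 - 90 + 225\right)\right)^{2} = \left(-135 + 268\right)^{2} = 133^{2} = 17689$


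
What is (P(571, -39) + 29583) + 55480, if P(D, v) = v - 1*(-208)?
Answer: 85232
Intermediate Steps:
P(D, v) = 208 + v (P(D, v) = v + 208 = 208 + v)
(P(571, -39) + 29583) + 55480 = ((208 - 39) + 29583) + 55480 = (169 + 29583) + 55480 = 29752 + 55480 = 85232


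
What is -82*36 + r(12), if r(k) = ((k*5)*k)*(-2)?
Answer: -4392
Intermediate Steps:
r(k) = -10*k² (r(k) = ((5*k)*k)*(-2) = (5*k²)*(-2) = -10*k²)
-82*36 + r(12) = -82*36 - 10*12² = -2952 - 10*144 = -2952 - 1440 = -4392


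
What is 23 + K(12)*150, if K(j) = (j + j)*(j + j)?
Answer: 86423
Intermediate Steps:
K(j) = 4*j**2 (K(j) = (2*j)*(2*j) = 4*j**2)
23 + K(12)*150 = 23 + (4*12**2)*150 = 23 + (4*144)*150 = 23 + 576*150 = 23 + 86400 = 86423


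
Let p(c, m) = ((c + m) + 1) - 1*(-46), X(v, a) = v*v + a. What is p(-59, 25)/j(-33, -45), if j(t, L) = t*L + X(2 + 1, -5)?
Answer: 13/1489 ≈ 0.0087307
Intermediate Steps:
X(v, a) = a + v² (X(v, a) = v² + a = a + v²)
j(t, L) = 4 + L*t (j(t, L) = t*L + (-5 + (2 + 1)²) = L*t + (-5 + 3²) = L*t + (-5 + 9) = L*t + 4 = 4 + L*t)
p(c, m) = 47 + c + m (p(c, m) = (1 + c + m) + 46 = 47 + c + m)
p(-59, 25)/j(-33, -45) = (47 - 59 + 25)/(4 - 45*(-33)) = 13/(4 + 1485) = 13/1489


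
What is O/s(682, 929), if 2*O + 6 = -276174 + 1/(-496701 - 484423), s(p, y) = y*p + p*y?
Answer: -270966826321/2486474326688 ≈ -0.10898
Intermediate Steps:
s(p, y) = 2*p*y (s(p, y) = p*y + p*y = 2*p*y)
O = -270966826321/1962248 (O = -3 + (-276174 + 1/(-496701 - 484423))/2 = -3 + (-276174 + 1/(-981124))/2 = -3 + (-276174 - 1/981124)/2 = -3 + (½)*(-270960939577/981124) = -3 - 270960939577/1962248 = -270966826321/1962248 ≈ -1.3809e+5)
O/s(682, 929) = -270966826321/(1962248*(2*682*929)) = -270966826321/1962248/1267156 = -270966826321/1962248*1/1267156 = -270966826321/2486474326688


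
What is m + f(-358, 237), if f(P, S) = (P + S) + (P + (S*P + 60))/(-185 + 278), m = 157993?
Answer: 14596952/93 ≈ 1.5696e+5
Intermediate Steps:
f(P, S) = 20/31 + S + 94*P/93 + P*S/93 (f(P, S) = (P + S) + (P + (P*S + 60))/93 = (P + S) + (P + (60 + P*S))*(1/93) = (P + S) + (60 + P + P*S)*(1/93) = (P + S) + (20/31 + P/93 + P*S/93) = 20/31 + S + 94*P/93 + P*S/93)
m + f(-358, 237) = 157993 + (20/31 + 237 + (94/93)*(-358) + (1/93)*(-358)*237) = 157993 + (20/31 + 237 - 33652/93 - 28282/31) = 157993 - 96397/93 = 14596952/93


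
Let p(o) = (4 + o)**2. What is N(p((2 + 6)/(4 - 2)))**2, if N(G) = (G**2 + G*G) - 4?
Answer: 67043344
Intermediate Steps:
N(G) = -4 + 2*G**2 (N(G) = (G**2 + G**2) - 4 = 2*G**2 - 4 = -4 + 2*G**2)
N(p((2 + 6)/(4 - 2)))**2 = (-4 + 2*((4 + (2 + 6)/(4 - 2))**2)**2)**2 = (-4 + 2*((4 + 8/2)**2)**2)**2 = (-4 + 2*((4 + 8*(1/2))**2)**2)**2 = (-4 + 2*((4 + 4)**2)**2)**2 = (-4 + 2*(8**2)**2)**2 = (-4 + 2*64**2)**2 = (-4 + 2*4096)**2 = (-4 + 8192)**2 = 8188**2 = 67043344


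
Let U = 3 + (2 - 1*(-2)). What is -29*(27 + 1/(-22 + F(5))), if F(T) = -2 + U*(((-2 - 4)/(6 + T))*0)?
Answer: -18763/24 ≈ -781.79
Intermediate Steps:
U = 7 (U = 3 + (2 + 2) = 3 + 4 = 7)
F(T) = -2 (F(T) = -2 + 7*(((-2 - 4)/(6 + T))*0) = -2 + 7*(-6/(6 + T)*0) = -2 + 7*0 = -2 + 0 = -2)
-29*(27 + 1/(-22 + F(5))) = -29*(27 + 1/(-22 - 2)) = -29*(27 + 1/(-24)) = -29*(27 - 1/24) = -29*647/24 = -18763/24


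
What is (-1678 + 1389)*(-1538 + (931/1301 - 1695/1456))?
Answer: 842208246843/1894256 ≈ 4.4461e+5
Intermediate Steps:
(-1678 + 1389)*(-1538 + (931/1301 - 1695/1456)) = -289*(-1538 + (931*(1/1301) - 1695*1/1456)) = -289*(-1538 + (931/1301 - 1695/1456)) = -289*(-1538 - 849659/1894256) = -289*(-2914215387/1894256) = 842208246843/1894256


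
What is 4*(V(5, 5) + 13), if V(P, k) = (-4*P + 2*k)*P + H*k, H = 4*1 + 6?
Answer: 52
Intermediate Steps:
H = 10 (H = 4 + 6 = 10)
V(P, k) = 10*k + P*(-4*P + 2*k) (V(P, k) = (-4*P + 2*k)*P + 10*k = P*(-4*P + 2*k) + 10*k = 10*k + P*(-4*P + 2*k))
4*(V(5, 5) + 13) = 4*((-4*5² + 10*5 + 2*5*5) + 13) = 4*((-4*25 + 50 + 50) + 13) = 4*((-100 + 50 + 50) + 13) = 4*(0 + 13) = 4*13 = 52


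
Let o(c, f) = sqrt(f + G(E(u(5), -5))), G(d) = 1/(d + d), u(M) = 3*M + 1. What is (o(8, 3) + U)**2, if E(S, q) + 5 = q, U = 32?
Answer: (320 + sqrt(295))**2/100 ≈ 1136.9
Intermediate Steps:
u(M) = 1 + 3*M
E(S, q) = -5 + q
G(d) = 1/(2*d)
o(c, f) = sqrt(-1/20 + f) (o(c, f) = sqrt(f + 1/(2*(-5 - 5))) = sqrt(f + (1/2)/(-10)) = sqrt(f + (1/2)*(-1/10)) = sqrt(f - 1/20) = sqrt(-1/20 + f))
(o(8, 3) + U)**2 = (sqrt(-5 + 100*3)/10 + 32)**2 = (sqrt(-5 + 300)/10 + 32)**2 = (sqrt(295)/10 + 32)**2 = (32 + sqrt(295)/10)**2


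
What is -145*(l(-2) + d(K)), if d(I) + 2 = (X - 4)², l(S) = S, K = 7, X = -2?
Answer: -4640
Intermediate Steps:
d(I) = 34 (d(I) = -2 + (-2 - 4)² = -2 + (-6)² = -2 + 36 = 34)
-145*(l(-2) + d(K)) = -145*(-2 + 34) = -145*32 = -4640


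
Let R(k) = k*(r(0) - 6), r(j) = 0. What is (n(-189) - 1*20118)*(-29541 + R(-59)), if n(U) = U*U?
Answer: -455404761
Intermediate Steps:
n(U) = U²
R(k) = -6*k (R(k) = k*(0 - 6) = k*(-6) = -6*k)
(n(-189) - 1*20118)*(-29541 + R(-59)) = ((-189)² - 1*20118)*(-29541 - 6*(-59)) = (35721 - 20118)*(-29541 + 354) = 15603*(-29187) = -455404761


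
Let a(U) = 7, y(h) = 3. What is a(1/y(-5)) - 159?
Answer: -152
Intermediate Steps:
a(1/y(-5)) - 159 = 7 - 159 = -152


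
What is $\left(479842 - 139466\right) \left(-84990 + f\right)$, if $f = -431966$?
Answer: $-175959415456$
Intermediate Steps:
$\left(479842 - 139466\right) \left(-84990 + f\right) = \left(479842 - 139466\right) \left(-84990 - 431966\right) = 340376 \left(-516956\right) = -175959415456$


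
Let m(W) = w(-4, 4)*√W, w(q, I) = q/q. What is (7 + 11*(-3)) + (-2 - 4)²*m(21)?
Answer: -26 + 36*√21 ≈ 138.97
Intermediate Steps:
w(q, I) = 1
m(W) = √W (m(W) = 1*√W = √W)
(7 + 11*(-3)) + (-2 - 4)²*m(21) = (7 + 11*(-3)) + (-2 - 4)²*√21 = (7 - 33) + (-6)²*√21 = -26 + 36*√21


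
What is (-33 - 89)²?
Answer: 14884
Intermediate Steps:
(-33 - 89)² = (-122)² = 14884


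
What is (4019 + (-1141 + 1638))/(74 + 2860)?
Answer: 2258/1467 ≈ 1.5392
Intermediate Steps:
(4019 + (-1141 + 1638))/(74 + 2860) = (4019 + 497)/2934 = 4516*(1/2934) = 2258/1467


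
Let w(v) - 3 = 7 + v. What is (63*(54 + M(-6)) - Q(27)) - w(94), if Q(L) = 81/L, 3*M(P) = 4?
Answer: 3379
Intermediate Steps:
w(v) = 10 + v (w(v) = 3 + (7 + v) = 10 + v)
M(P) = 4/3 (M(P) = (1/3)*4 = 4/3)
(63*(54 + M(-6)) - Q(27)) - w(94) = (63*(54 + 4/3) - 81/27) - (10 + 94) = (63*(166/3) - 81/27) - 1*104 = (3486 - 1*3) - 104 = (3486 - 3) - 104 = 3483 - 104 = 3379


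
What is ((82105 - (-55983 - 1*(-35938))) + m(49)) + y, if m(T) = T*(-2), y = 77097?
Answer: 179149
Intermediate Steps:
m(T) = -2*T
((82105 - (-55983 - 1*(-35938))) + m(49)) + y = ((82105 - (-55983 - 1*(-35938))) - 2*49) + 77097 = ((82105 - (-55983 + 35938)) - 98) + 77097 = ((82105 - 1*(-20045)) - 98) + 77097 = ((82105 + 20045) - 98) + 77097 = (102150 - 98) + 77097 = 102052 + 77097 = 179149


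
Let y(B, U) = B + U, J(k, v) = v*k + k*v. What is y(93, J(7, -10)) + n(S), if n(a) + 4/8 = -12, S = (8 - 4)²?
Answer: -119/2 ≈ -59.500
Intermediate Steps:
S = 16 (S = 4² = 16)
n(a) = -25/2 (n(a) = -½ - 12 = -25/2)
J(k, v) = 2*k*v (J(k, v) = k*v + k*v = 2*k*v)
y(93, J(7, -10)) + n(S) = (93 + 2*7*(-10)) - 25/2 = (93 - 140) - 25/2 = -47 - 25/2 = -119/2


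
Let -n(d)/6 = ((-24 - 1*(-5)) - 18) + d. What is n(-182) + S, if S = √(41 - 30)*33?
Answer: 1314 + 33*√11 ≈ 1423.4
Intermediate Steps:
n(d) = 222 - 6*d (n(d) = -6*(((-24 - 1*(-5)) - 18) + d) = -6*(((-24 + 5) - 18) + d) = -6*((-19 - 18) + d) = -6*(-37 + d) = 222 - 6*d)
S = 33*√11 (S = √11*33 = 33*√11 ≈ 109.45)
n(-182) + S = (222 - 6*(-182)) + 33*√11 = (222 + 1092) + 33*√11 = 1314 + 33*√11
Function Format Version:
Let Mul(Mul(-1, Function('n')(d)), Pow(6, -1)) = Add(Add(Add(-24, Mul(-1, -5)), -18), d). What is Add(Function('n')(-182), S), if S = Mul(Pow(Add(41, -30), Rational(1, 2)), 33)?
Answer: Add(1314, Mul(33, Pow(11, Rational(1, 2)))) ≈ 1423.4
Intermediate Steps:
Function('n')(d) = Add(222, Mul(-6, d)) (Function('n')(d) = Mul(-6, Add(Add(Add(-24, Mul(-1, -5)), -18), d)) = Mul(-6, Add(Add(Add(-24, 5), -18), d)) = Mul(-6, Add(Add(-19, -18), d)) = Mul(-6, Add(-37, d)) = Add(222, Mul(-6, d)))
S = Mul(33, Pow(11, Rational(1, 2))) (S = Mul(Pow(11, Rational(1, 2)), 33) = Mul(33, Pow(11, Rational(1, 2))) ≈ 109.45)
Add(Function('n')(-182), S) = Add(Add(222, Mul(-6, -182)), Mul(33, Pow(11, Rational(1, 2)))) = Add(Add(222, 1092), Mul(33, Pow(11, Rational(1, 2)))) = Add(1314, Mul(33, Pow(11, Rational(1, 2))))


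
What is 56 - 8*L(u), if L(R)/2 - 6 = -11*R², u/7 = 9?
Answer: 698504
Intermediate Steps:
u = 63 (u = 7*9 = 63)
L(R) = 12 - 22*R² (L(R) = 12 + 2*(-11*R²) = 12 - 22*R²)
56 - 8*L(u) = 56 - 8*(12 - 22*63²) = 56 - 8*(12 - 22*3969) = 56 - 8*(12 - 87318) = 56 - 8*(-87306) = 56 + 698448 = 698504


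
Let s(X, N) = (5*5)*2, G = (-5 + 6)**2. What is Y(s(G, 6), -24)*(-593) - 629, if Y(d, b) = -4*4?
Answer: 8859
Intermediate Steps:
G = 1 (G = 1**2 = 1)
s(X, N) = 50 (s(X, N) = 25*2 = 50)
Y(d, b) = -16
Y(s(G, 6), -24)*(-593) - 629 = -16*(-593) - 629 = 9488 - 629 = 8859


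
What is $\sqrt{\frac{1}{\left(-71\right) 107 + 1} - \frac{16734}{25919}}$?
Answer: $\frac{i \sqrt{695302778125147}}{32813454} \approx 0.80359 i$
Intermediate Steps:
$\sqrt{\frac{1}{\left(-71\right) 107 + 1} - \frac{16734}{25919}} = \sqrt{\frac{1}{-7597 + 1} - \frac{16734}{25919}} = \sqrt{\frac{1}{-7596} - \frac{16734}{25919}} = \sqrt{- \frac{1}{7596} - \frac{16734}{25919}} = \sqrt{- \frac{127137383}{196880724}} = \frac{i \sqrt{695302778125147}}{32813454}$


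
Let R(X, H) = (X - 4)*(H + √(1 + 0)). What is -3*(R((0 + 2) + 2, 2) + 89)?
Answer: -267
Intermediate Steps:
R(X, H) = (1 + H)*(-4 + X) (R(X, H) = (-4 + X)*(H + √1) = (-4 + X)*(H + 1) = (-4 + X)*(1 + H) = (1 + H)*(-4 + X))
-3*(R((0 + 2) + 2, 2) + 89) = -3*((-4 + ((0 + 2) + 2) - 4*2 + 2*((0 + 2) + 2)) + 89) = -3*((-4 + (2 + 2) - 8 + 2*(2 + 2)) + 89) = -3*((-4 + 4 - 8 + 2*4) + 89) = -3*((-4 + 4 - 8 + 8) + 89) = -3*(0 + 89) = -3*89 = -267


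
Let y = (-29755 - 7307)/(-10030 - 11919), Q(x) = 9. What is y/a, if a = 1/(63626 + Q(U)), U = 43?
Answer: 2358440370/21949 ≈ 1.0745e+5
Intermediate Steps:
y = 37062/21949 (y = -37062/(-21949) = -37062*(-1/21949) = 37062/21949 ≈ 1.6886)
a = 1/63635 (a = 1/(63626 + 9) = 1/63635 ≈ 1.5715e-5)
y/a = 37062/(21949*(1/63635)) = (37062/21949)*63635 = 2358440370/21949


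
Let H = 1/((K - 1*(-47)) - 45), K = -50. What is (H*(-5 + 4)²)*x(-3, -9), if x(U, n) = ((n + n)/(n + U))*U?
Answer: 3/32 ≈ 0.093750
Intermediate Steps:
x(U, n) = 2*U*n/(U + n) (x(U, n) = ((2*n)/(U + n))*U = (2*n/(U + n))*U = 2*U*n/(U + n))
H = -1/48 (H = 1/((-50 - 1*(-47)) - 45) = 1/((-50 + 47) - 45) = 1/(-3 - 45) = 1/(-48) = -1/48 ≈ -0.020833)
(H*(-5 + 4)²)*x(-3, -9) = (-(-5 + 4)²/48)*(2*(-3)*(-9)/(-3 - 9)) = (-1/48*(-1)²)*(2*(-3)*(-9)/(-12)) = (-1/48*1)*(2*(-3)*(-9)*(-1/12)) = -1/48*(-9/2) = 3/32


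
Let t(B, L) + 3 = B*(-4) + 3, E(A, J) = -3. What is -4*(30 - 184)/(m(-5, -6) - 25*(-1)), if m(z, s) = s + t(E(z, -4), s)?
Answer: 616/31 ≈ 19.871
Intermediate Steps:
t(B, L) = -4*B (t(B, L) = -3 + (B*(-4) + 3) = -3 + (-4*B + 3) = -3 + (3 - 4*B) = -4*B)
m(z, s) = 12 + s (m(z, s) = s - 4*(-3) = s + 12 = 12 + s)
-4*(30 - 184)/(m(-5, -6) - 25*(-1)) = -4*(30 - 184)/((12 - 6) - 25*(-1)) = -(-616)/(6 + 25) = -(-616)/31 = -4*(-154/31) = 616/31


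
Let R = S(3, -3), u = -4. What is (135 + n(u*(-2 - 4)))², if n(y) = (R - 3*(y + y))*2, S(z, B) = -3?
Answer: 25281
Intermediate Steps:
R = -3
n(y) = -6 - 12*y (n(y) = (-3 - 3*(y + y))*2 = (-3 - 6*y)*2 = -6 - 12*y)
(135 + n(u*(-2 - 4)))² = (135 + (-6 - (-48)*(-2 - 4)))² = (135 + (-6 - (-48)*(-6)))² = (135 + (-6 - 12*24))² = (135 + (-6 - 288))² = (135 - 294)² = (-159)² = 25281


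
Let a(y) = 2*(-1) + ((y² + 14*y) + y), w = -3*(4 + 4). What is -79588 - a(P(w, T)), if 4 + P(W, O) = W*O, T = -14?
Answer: -194790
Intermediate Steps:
w = -24 (w = -3*8 = -24)
P(W, O) = -4 + O*W (P(W, O) = -4 + W*O = -4 + O*W)
a(y) = -2 + y² + 15*y (a(y) = -2 + (y² + 15*y) = -2 + y² + 15*y)
-79588 - a(P(w, T)) = -79588 - (-2 + (-4 - 14*(-24))² + 15*(-4 - 14*(-24))) = -79588 - (-2 + (-4 + 336)² + 15*(-4 + 336)) = -79588 - (-2 + 332² + 15*332) = -79588 - (-2 + 110224 + 4980) = -79588 - 1*115202 = -79588 - 115202 = -194790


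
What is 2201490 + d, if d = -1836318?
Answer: 365172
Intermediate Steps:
2201490 + d = 2201490 - 1836318 = 365172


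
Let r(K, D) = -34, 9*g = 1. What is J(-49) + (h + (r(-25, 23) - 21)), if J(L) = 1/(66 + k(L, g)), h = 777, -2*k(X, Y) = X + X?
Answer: 83031/115 ≈ 722.01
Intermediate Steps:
g = ⅑ (g = (⅑)*1 = ⅑ ≈ 0.11111)
k(X, Y) = -X (k(X, Y) = -(X + X)/2 = -X)
J(L) = 1/(66 - L)
J(-49) + (h + (r(-25, 23) - 21)) = -1/(-66 - 49) + (777 + (-34 - 21)) = -1/(-115) + (777 - 55) = -1*(-1/115) + 722 = 1/115 + 722 = 83031/115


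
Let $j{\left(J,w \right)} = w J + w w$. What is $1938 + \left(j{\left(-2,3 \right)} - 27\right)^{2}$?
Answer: $2514$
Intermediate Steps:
$j{\left(J,w \right)} = w^{2} + J w$ ($j{\left(J,w \right)} = J w + w^{2} = w^{2} + J w$)
$1938 + \left(j{\left(-2,3 \right)} - 27\right)^{2} = 1938 + \left(3 \left(-2 + 3\right) - 27\right)^{2} = 1938 + \left(3 \cdot 1 - 27\right)^{2} = 1938 + \left(3 - 27\right)^{2} = 1938 + \left(-24\right)^{2} = 1938 + 576 = 2514$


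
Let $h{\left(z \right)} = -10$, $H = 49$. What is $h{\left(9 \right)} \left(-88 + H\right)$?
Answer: $390$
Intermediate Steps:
$h{\left(9 \right)} \left(-88 + H\right) = - 10 \left(-88 + 49\right) = \left(-10\right) \left(-39\right) = 390$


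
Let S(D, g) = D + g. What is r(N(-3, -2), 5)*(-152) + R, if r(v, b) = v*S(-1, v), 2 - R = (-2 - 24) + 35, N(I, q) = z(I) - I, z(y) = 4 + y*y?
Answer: -36487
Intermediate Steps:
z(y) = 4 + y**2
N(I, q) = 4 + I**2 - I (N(I, q) = (4 + I**2) - I = 4 + I**2 - I)
R = -7 (R = 2 - ((-2 - 24) + 35) = 2 - (-26 + 35) = 2 - 1*9 = 2 - 9 = -7)
r(v, b) = v*(-1 + v)
r(N(-3, -2), 5)*(-152) + R = ((4 + (-3)**2 - 1*(-3))*(-1 + (4 + (-3)**2 - 1*(-3))))*(-152) - 7 = ((4 + 9 + 3)*(-1 + (4 + 9 + 3)))*(-152) - 7 = (16*(-1 + 16))*(-152) - 7 = (16*15)*(-152) - 7 = 240*(-152) - 7 = -36480 - 7 = -36487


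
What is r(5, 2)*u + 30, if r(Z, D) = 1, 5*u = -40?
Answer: 22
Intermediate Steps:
u = -8 (u = (⅕)*(-40) = -8)
r(5, 2)*u + 30 = 1*(-8) + 30 = -8 + 30 = 22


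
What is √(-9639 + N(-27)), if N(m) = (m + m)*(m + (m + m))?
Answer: 9*I*√65 ≈ 72.56*I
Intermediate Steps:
N(m) = 6*m² (N(m) = (2*m)*(m + 2*m) = (2*m)*(3*m) = 6*m²)
√(-9639 + N(-27)) = √(-9639 + 6*(-27)²) = √(-9639 + 6*729) = √(-9639 + 4374) = √(-5265) = 9*I*√65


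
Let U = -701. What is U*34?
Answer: -23834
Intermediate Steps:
U*34 = -701*34 = -23834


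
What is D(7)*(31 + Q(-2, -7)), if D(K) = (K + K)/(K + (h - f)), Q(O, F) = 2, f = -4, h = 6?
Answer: 462/17 ≈ 27.176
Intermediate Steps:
D(K) = 2*K/(10 + K) (D(K) = (K + K)/(K + (6 - 1*(-4))) = (2*K)/(K + (6 + 4)) = (2*K)/(K + 10) = (2*K)/(10 + K) = 2*K/(10 + K))
D(7)*(31 + Q(-2, -7)) = (2*7/(10 + 7))*(31 + 2) = (2*7/17)*33 = (2*7*(1/17))*33 = (14/17)*33 = 462/17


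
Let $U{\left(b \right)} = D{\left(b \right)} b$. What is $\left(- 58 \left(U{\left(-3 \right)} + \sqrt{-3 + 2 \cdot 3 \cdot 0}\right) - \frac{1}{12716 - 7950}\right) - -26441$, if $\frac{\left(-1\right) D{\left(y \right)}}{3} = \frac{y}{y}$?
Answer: $\frac{123529953}{4766} - 58 i \sqrt{3} \approx 25919.0 - 100.46 i$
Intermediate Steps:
$D{\left(y \right)} = -3$ ($D{\left(y \right)} = - 3 \frac{y}{y} = \left(-3\right) 1 = -3$)
$U{\left(b \right)} = - 3 b$
$\left(- 58 \left(U{\left(-3 \right)} + \sqrt{-3 + 2 \cdot 3 \cdot 0}\right) - \frac{1}{12716 - 7950}\right) - -26441 = \left(- 58 \left(\left(-3\right) \left(-3\right) + \sqrt{-3 + 2 \cdot 3 \cdot 0}\right) - \frac{1}{12716 - 7950}\right) - -26441 = \left(- 58 \left(9 + \sqrt{-3 + 6 \cdot 0}\right) - \frac{1}{4766}\right) + 26441 = \left(- 58 \left(9 + \sqrt{-3 + 0}\right) - \frac{1}{4766}\right) + 26441 = \left(- 58 \left(9 + \sqrt{-3}\right) - \frac{1}{4766}\right) + 26441 = \left(- 58 \left(9 + i \sqrt{3}\right) - \frac{1}{4766}\right) + 26441 = \left(\left(-522 - 58 i \sqrt{3}\right) - \frac{1}{4766}\right) + 26441 = \left(- \frac{2487853}{4766} - 58 i \sqrt{3}\right) + 26441 = \frac{123529953}{4766} - 58 i \sqrt{3}$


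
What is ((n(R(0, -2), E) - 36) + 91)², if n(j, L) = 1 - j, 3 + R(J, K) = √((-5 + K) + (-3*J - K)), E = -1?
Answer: (59 - I*√5)² ≈ 3476.0 - 263.86*I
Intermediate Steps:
R(J, K) = -3 + √(-5 - 3*J) (R(J, K) = -3 + √((-5 + K) + (-3*J - K)) = -3 + √((-5 + K) + (-K - 3*J)) = -3 + √(-5 - 3*J))
((n(R(0, -2), E) - 36) + 91)² = (((1 - (-3 + √(-5 - 3*0))) - 36) + 91)² = (((1 - (-3 + √(-5 + 0))) - 36) + 91)² = (((1 - (-3 + √(-5))) - 36) + 91)² = (((1 - (-3 + I*√5)) - 36) + 91)² = (((1 + (3 - I*√5)) - 36) + 91)² = (((4 - I*√5) - 36) + 91)² = ((-32 - I*√5) + 91)² = (59 - I*√5)²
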